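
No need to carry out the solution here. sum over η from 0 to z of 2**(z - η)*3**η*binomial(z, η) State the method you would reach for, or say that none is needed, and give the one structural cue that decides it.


Verdict: the binomial theorem — the summand is term η of a binomial expansion in 3 and 2; the whole sum is a single power.


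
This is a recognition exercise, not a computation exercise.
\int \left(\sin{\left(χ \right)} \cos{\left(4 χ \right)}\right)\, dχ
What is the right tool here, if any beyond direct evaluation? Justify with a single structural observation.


Technique: a trigonometric identity — mixed-frequency products such as \sin{\left(χ \right)} \cos{\left(4 χ \right)} are designed for the product-to-sum formula.


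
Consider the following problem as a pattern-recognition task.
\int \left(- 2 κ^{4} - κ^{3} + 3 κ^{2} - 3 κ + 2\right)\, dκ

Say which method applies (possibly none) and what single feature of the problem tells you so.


Best approach: no special technique — scan for structure and find none: constant multiples of powers of κ, integrate directly.


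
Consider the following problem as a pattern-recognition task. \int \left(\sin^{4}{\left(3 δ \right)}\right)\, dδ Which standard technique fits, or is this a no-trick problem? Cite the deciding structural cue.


Diagnosis: a trigonometric identity — \sin^{4}{\left(3 δ \right)} calls for power reduction: rewrite via double angles before any antiderivative is attempted.


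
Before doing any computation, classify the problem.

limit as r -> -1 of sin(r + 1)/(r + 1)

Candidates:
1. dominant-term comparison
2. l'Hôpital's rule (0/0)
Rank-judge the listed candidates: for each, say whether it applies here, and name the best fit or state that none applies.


Verdict: l'Hôpital's rule (0/0) — both numerator and denominator vanish at -1: the genuine 0/0 indeterminate that l'Hôpital exists for. Expanding numerator and denominator to first order gives the same value — the rule automates exactly that.
- dominant-term comparison: leading-power comparison does not apply to this form.
- l'Hôpital's rule (0/0) — yes, a natural case for it.


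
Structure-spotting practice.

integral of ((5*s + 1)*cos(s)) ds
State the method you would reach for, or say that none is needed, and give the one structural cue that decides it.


Verdict: integration by parts — differentiate 5*s + 1, integrate cos(s): each pass lowers the polynomial degree, so parts terminates.


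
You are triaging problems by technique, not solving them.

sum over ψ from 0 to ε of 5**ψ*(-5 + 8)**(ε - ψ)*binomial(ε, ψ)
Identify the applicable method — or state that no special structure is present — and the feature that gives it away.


Method: the binomial theorem — binomial coefficients against complementary powers of 5 and (-5 + 8): recognize the binomial expansion and resum.


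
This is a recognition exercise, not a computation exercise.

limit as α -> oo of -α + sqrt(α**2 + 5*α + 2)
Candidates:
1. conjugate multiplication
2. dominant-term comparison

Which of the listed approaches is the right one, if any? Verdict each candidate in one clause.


Verdict: conjugate multiplication — infinity minus infinity with a radical in play — multiply by the conjugate so the divergences of sqrt(α**2 + 5*α + 2) and α annihilate.
- conjugate multiplication: a fit — the right tool for this form.
- dominant-term comparison: no dominant power emerges to decide the limit by degree comparison.


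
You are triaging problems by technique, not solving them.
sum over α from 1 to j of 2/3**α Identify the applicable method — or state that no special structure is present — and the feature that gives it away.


Best approach: the geometric series formula — consecutive terms stand in a fixed index-free ratio — the geometric sum formula closes it.


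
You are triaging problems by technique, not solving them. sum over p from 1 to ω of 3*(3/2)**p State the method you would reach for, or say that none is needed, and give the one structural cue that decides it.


Verdict: the geometric series formula — term-over-term division gives 3/2 every time — index-free ratio, geometric sum formula applies.


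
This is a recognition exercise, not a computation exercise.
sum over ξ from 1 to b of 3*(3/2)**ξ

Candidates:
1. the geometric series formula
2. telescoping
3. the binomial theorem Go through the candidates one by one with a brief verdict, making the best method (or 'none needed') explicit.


Diagnosis: the geometric series formula — term-over-term division gives 3/2 every time — index-free ratio, geometric sum formula applies.
- the geometric series formula: applicable, and directly so.
- telescoping — neither a shifted-difference shape nor integer-spaced poles are present.
- the binomial theorem: the summand does not match any term pattern of an expanded binomial power.


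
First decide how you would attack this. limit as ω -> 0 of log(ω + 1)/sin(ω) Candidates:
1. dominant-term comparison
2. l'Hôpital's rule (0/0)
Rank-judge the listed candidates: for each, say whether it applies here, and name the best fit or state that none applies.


Diagnosis: l'Hôpital's rule (0/0) — numerator and denominator both vanish at 0 — a genuine 0/0 form, which is exactly when l'Hôpital applies. A local series expansion at the point resolves it as well; the rule is the packaged version of that step.
- dominant-term comparison — no dominant power emerges to decide the limit by degree comparison.
- l'Hôpital's rule (0/0) — yes — fits the structure here.


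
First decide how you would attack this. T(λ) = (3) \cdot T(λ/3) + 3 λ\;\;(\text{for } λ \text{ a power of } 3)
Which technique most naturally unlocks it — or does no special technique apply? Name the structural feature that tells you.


Best approach: the master substitution — the argument contracts 3-fold per step: reindex λ exponentially and solve the linear recurrence in the new index.


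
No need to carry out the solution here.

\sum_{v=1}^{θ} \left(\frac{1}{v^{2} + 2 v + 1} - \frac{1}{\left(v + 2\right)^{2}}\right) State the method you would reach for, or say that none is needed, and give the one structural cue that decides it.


Diagnosis: telescoping — this sum is a zipper: each term contributes \frac{1}{v^{2} + 2 v + 1} and removes the next index's value, which the following term puts back, closing term by term.


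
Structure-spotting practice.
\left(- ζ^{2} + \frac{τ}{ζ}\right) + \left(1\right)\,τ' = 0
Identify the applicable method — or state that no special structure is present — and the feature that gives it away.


Verdict: a linear integrating factor — the unknown enters only to the first power against a nonzero forcing term — the integrating-factor template applies directly.


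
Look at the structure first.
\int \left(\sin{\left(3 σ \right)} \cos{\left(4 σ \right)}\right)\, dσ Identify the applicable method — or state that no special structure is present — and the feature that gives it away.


Diagnosis: a trigonometric identity — two sinusoids at different rates multiply in \sin{\left(3 σ \right)} \cos{\left(4 σ \right)}; the product-to-sum identity uncouples them.


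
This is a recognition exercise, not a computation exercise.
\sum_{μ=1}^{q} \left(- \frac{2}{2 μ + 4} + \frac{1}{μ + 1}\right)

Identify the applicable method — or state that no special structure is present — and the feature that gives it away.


Diagnosis: telescoping — spot the paired structure — each term adds \frac{1}{μ + 1} and subtracts its successor value, which the next term restores: the definition of a telescoping chain.


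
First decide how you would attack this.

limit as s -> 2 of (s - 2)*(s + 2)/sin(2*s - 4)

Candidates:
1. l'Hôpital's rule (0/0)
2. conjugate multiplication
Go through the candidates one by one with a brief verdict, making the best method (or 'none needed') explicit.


Best approach: l'Hôpital's rule (0/0) — the 0/0 form at 2 is the signature situation for l'Hôpital's rule. A local series expansion at the point resolves it as well; the rule is the packaged version of that step.
- l'Hôpital's rule (0/0): yes, a natural case for it.
- conjugate multiplication: no difference of divergent radicals appears, so rationalizing has nothing to cancel.


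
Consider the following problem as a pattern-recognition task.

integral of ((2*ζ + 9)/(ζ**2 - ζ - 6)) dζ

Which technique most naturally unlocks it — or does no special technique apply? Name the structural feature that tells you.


Best approach: partial fractions — each factor of ζ**2 - ζ - 6 owns one elementary piece of the integrand — separate them and integrate piecewise.


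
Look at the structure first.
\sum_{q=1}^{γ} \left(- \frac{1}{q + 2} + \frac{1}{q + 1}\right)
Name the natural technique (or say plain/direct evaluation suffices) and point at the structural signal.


Method: telescoping — spot the paired structure — each term adds \frac{1}{q + 1} and subtracts its successor value, which the next term restores: the definition of a telescoping chain.


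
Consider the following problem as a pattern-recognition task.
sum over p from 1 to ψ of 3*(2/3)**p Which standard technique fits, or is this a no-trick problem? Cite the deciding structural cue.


Diagnosis: the geometric series formula — the ratio of consecutive terms is the constant 2/3, independent of the index — a geometric sum.


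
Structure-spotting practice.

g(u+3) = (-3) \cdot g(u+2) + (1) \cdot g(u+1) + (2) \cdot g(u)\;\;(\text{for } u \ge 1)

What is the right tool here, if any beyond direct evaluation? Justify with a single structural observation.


Diagnosis: the characteristic-root method — linear, homogeneous, constant coefficients: solutions of the form r^u exist — find the roots of the characteristic polynomial.


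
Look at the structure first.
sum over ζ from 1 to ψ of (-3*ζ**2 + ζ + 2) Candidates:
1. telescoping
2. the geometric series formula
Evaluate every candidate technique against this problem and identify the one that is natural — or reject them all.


Technique: no special technique — the summand is a plain polynomial in ζ (expanding first if it arrives factored); standard power-sum formulas evaluate it term by term.
- telescoping — in the displayed form, no term reappears at a neighboring index to cancel against.
- the geometric series formula: dividing successive terms gives an index-dependent quantity, not a constant.


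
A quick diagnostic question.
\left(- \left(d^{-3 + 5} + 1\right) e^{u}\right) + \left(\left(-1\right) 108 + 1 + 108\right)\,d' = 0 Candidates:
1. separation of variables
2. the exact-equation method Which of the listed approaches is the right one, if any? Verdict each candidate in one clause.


Verdict: separation of variables — solved for the derivative, the right side splits multiplicatively into a function of each variable alone — divide and integrate each side.
- separation of variables: a fit — the right tool for this form.
- the exact-equation method: the mixed-partials test fails on this split — it is not an exact differential as presented.


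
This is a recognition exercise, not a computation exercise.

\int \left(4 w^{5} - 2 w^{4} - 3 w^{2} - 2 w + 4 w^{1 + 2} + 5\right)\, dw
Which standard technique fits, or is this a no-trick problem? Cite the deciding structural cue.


Technique: no special technique — every term is a constant multiple of a power of w; term-wise power-rule integration needs no preliminary transformation.


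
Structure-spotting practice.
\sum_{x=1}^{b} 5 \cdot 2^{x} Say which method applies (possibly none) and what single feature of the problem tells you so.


Diagnosis: the geometric series formula — each summand is the previous one scaled by 2; that constant multiplier is itself the geometric structure.


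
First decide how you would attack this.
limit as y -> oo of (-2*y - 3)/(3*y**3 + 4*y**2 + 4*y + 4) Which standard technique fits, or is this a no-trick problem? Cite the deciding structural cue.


Method: dominant-term comparison — as y grows, only the highest-degree terms matter — compare leading terms and read the limit off. l'Hôpital's at-infinity variant applies to the expression viewed as a single quotient; the leading-term comparison is the direct route.


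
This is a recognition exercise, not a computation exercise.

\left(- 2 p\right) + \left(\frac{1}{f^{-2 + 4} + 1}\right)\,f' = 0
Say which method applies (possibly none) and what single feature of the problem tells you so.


Diagnosis: separation of variables — separating collects all f-dependence with the derivative and leaves all p-dependence opposite: variables separate. One could also solve this as an exact equation; with each coefficient in its own variable, separating is the same work with fewer steps.


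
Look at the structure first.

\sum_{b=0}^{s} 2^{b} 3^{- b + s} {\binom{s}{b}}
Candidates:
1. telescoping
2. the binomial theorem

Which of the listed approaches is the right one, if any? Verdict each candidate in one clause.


Method: the binomial theorem — the binomial coefficients weight matched powers of 2 and 3, which is exactly the expansion of a binomial power.
- telescoping: as presented, consecutive terms share no shifted copy to cancel against — no rewrite is on display to change that.
- the binomial theorem: applicable, and directly so.


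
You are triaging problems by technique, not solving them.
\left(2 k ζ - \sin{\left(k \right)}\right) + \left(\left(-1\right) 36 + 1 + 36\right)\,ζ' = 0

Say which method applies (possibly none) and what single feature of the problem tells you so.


Technique: a linear integrating factor — ζ appears only to the first power with coefficient 2 k — the classic integrating-factor setup.


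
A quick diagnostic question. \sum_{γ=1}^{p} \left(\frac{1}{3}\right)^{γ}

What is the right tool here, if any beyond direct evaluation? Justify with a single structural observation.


Verdict: the geometric series formula — each summand is the previous one scaled by \frac{1}{3}; that constant multiplier is itself the geometric structure.


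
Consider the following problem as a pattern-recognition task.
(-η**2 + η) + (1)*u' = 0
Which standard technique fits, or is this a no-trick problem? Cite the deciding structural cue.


Technique: no special technique — with u absent the equation is not coupled at all: direct integration in η.


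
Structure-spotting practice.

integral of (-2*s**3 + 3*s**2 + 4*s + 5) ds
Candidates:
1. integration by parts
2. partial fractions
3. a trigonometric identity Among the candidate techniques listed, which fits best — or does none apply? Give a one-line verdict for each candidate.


Technique: no special technique — a term-by-term power-rule job in s; no substitution or rearrangement earns its keep here.
- integration by parts — splitting off a factor buys nothing — the integrand integrates directly without parts.
- partial fractions: the expression is not a ratio of polynomials that decomposes further.
- a trigonometric identity — with no trigonometric functions present, identity rewriting has no target.


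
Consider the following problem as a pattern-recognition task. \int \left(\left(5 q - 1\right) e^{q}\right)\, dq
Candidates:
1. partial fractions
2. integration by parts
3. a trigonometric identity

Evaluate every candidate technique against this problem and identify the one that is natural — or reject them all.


Technique: integration by parts — 5 q - 1 dies after finitely many derivatives while e^{q} cycles under integration — the tabular/parts setup.
- partial fractions: the expression is not a ratio of polynomials that decomposes further.
- integration by parts: yes — fits the structure here.
- a trigonometric identity: there is no trigonometric structure at all — the integrand carries no sine or cosine to rewrite.


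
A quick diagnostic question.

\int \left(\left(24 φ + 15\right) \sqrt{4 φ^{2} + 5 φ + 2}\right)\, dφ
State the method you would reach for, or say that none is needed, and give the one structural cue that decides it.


Method: u-substitution — structure check: outer function, inner expression 4 φ^{2} + 5 φ + 2, inner derivative as a factor — the classic u = 4 φ^{2} + 5 φ + 2 pattern.


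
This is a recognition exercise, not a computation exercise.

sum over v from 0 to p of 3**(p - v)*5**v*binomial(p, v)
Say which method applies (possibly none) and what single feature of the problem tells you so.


Verdict: the binomial theorem — the summand is term v of a binomial expansion in 5 and 3; the whole sum is a single power.


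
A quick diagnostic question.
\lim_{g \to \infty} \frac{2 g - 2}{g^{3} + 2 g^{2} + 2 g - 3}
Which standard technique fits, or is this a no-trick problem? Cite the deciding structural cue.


Technique: dominant-term comparison — divide through by the highest power of g; every lower-order term dies and the dominant terms decide the limit. Viewed as a single quotient this is an ∞/∞ form — an at-infinity application of l'Hôpital's rule would also resolve it; comparing leading growth reads the answer without differentiating.


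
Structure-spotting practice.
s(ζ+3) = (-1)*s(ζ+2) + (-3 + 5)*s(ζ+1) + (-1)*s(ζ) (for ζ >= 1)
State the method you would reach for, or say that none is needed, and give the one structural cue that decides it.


Method: the characteristic-root method — no index-dependence in the weights and nothing inhomogeneous: classic characteristic-equation setup.


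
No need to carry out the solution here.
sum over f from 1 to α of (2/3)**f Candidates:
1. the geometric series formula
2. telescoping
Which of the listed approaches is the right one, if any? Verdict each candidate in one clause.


Technique: the geometric series formula — check a ratio of consecutive terms: it is 2/3, independent of the index, so the geometric formula closes the sum.
- the geometric series formula: yes, a natural case for it.
- telescoping — neither a shifted-difference shape nor integer-spaced poles are present.


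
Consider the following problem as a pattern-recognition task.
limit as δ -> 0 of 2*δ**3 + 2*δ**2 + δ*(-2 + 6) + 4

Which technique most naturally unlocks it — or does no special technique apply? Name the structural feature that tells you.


Technique: no special technique — no vanishing denominator and no indeterminate clash at the point — evaluation is immediate.


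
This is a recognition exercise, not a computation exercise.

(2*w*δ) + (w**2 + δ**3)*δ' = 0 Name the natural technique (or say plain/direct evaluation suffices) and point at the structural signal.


Best approach: the exact-equation method — checking ∂/∂δ of 2*w*δ against ∂/∂w of w**2 + δ**3: they match — the equation is exact as it stands.


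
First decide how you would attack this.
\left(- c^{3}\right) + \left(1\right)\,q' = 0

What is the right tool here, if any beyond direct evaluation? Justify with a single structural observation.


Best approach: no special technique — the slope is a function of c alone, so integrate both sides directly.


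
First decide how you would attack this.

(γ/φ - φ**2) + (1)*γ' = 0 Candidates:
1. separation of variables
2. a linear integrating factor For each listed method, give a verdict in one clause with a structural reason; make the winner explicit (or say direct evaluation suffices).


Method: a linear integrating factor — linear in the unknown with genuine forcing: multiply through by the exponential of the integrated coefficient and the left side closes into one derivative.
- separation of variables — no division isolates the independent variable from the unknown.
- a linear integrating factor — a fit — the right tool for this form.


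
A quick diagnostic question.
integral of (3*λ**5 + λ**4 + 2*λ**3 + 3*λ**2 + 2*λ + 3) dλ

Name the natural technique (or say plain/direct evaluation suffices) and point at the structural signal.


Diagnosis: no special technique — scan for structure and find none: constant multiples of powers of λ, integrate directly.


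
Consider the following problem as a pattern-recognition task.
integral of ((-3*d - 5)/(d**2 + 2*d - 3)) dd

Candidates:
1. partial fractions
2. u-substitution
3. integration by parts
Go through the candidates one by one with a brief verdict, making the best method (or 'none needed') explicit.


Method: partial fractions — a proper rational integrand over the factorable d**2 + 2*d - 3: partial fractions reduce it to elementary pieces.
- partial fractions — yes, a natural case for it.
- u-substitution — no subexpression of the integrand serves as a whole-integral substitution inner — individual terms may offer their own, but none carries its derivative as a factor of the full integrand; a working change of variable would have to be constructed from outside the expression.
- integration by parts — the integrand does not split as a nonconstant polynomial times an exp, sine, cosine of a linear argument, or logarithm — no polynomial-kernel parts product to differentiate one side of.


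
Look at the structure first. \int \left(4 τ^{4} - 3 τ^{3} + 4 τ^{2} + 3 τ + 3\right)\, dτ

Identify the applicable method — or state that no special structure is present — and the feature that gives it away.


Verdict: no special technique — every term is a constant multiple of a power of τ; term-wise power-rule integration needs no preliminary transformation.


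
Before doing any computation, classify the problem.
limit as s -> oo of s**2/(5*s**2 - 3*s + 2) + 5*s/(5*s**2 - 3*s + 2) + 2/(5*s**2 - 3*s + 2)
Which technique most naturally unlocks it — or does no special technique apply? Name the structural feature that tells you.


Technique: dominant-term comparison — growth-rate triage: the leading powers of s decide the limit, everything else is noise. Viewed as a single quotient this is an ∞/∞ form — an at-infinity application of l'Hôpital's rule would also resolve it; comparing leading growth reads the answer without differentiating.


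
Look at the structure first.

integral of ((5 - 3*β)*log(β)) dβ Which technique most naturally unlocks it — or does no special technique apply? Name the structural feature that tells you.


Best approach: integration by parts — log(β) is the classic u in parts — its derivative is a plain reciprocal while 5 - 3*β absorbs the dv role.


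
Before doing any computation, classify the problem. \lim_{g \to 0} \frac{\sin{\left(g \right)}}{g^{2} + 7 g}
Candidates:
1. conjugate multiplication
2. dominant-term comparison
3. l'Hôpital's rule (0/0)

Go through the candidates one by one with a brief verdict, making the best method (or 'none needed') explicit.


Best approach: l'Hôpital's rule (0/0) — plug in 0: top and bottom both hit zero, so differentiate each and retry. Known elementary limits would finish this too — the rule just bypasses the case analysis.
- conjugate multiplication — there are no radicals in tension whose conjugate would simplify matters.
- dominant-term comparison — no dominant power emerges to decide the limit by degree comparison.
- l'Hôpital's rule (0/0): applies; the problem has the shape this method handles.


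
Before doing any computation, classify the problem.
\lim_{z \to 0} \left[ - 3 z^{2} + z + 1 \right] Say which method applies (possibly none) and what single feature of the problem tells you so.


Technique: no special technique — the expression is continuous at the evaluation point — substitute directly; no indeterminate form appears.


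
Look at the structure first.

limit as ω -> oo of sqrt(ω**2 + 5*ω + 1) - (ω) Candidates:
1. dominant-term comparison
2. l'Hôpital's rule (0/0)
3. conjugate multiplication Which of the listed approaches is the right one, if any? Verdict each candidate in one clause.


Technique: conjugate multiplication — both pieces blow up but their difference is finite; the conjugate trick rationalizes sqrt(ω**2 + 5*ω + 1) - ω.
- dominant-term comparison — this is not a rational comparison of growth rates at infinity.
- l'Hôpital's rule (0/0) — the expression is a difference driving to ∞ − ∞, not a 0/0 quotient — there is no ratio for the rule to differentiate.
- conjugate multiplication — applies; the problem has the shape this method handles.


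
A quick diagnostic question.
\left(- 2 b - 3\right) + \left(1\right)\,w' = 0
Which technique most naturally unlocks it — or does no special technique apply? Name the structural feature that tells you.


Technique: no special technique — the slope is a pure function of b; integrate both sides and be done.


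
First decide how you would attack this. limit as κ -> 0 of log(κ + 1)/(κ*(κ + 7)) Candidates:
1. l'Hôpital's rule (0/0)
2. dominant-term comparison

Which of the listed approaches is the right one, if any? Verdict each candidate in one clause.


Diagnosis: l'Hôpital's rule (0/0) — plug in 0: top and bottom both hit zero, so differentiate each and retry. A first-order expansion at the point is an equally standard path; the rule packages it.
- l'Hôpital's rule (0/0) — yes, a natural case for it.
- dominant-term comparison — no ranking of term growth rates resolves the limit here.


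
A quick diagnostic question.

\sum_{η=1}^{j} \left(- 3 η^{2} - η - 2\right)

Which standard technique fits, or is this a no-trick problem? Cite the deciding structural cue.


Technique: no special technique — the summand is a plain polynomial in η (expanding first if it arrives factored); standard power-sum formulas evaluate it term by term.


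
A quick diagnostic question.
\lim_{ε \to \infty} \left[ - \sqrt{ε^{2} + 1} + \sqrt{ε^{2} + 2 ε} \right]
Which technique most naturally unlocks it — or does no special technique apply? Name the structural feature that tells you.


Verdict: conjugate multiplication — both pieces blow up but their difference is finite; the conjugate trick rationalizes \sqrt{ε^{2} + 2 ε} - \sqrt{ε^{2} + 1}.


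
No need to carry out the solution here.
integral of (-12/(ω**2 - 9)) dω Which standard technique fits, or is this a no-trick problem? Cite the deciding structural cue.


Technique: partial fractions — the bottom, ω**2 - 9, comes apart into simple factors, and a proper rational function over split factors decomposes.


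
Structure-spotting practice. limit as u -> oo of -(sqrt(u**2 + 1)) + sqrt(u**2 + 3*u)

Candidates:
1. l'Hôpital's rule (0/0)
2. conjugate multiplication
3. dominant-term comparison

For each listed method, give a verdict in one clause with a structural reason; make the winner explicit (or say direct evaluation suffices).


Method: conjugate multiplication — two divergent pieces with a minus sign between them and a radical in the mix: rationalize sqrt(u**2 + 3*u) - sqrt(u**2 + 1) before any limit law applies.
- l'Hôpital's rule (0/0) — substitution produces ∞ − ∞ rather than a vanishing quotient; the rule needs a 0/0 ratio to act on.
- conjugate multiplication: applies; the problem has the shape this method handles.
- dominant-term comparison — this is not a rational comparison of growth rates at infinity.


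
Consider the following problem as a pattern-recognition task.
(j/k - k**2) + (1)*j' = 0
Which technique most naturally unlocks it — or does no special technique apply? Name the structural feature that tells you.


Method: a linear integrating factor — the unknown enters only to the first power against a nonzero forcing term — the integrating-factor template applies directly.


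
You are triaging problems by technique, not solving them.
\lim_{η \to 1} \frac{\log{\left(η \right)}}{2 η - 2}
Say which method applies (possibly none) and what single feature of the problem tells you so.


Technique: l'Hôpital's rule (0/0) — numerator and denominator both vanish at 1 — a genuine 0/0 form, which is exactly when l'Hôpital applies. Known elementary limits would finish this too — the rule just bypasses the case analysis.


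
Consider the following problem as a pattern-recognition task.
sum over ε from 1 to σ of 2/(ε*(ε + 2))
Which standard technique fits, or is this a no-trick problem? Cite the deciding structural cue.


Method: telescoping — 2/(ε*(ε + 2)) is a collapsed telescope: expand it into simple fractions to see the cancellation.


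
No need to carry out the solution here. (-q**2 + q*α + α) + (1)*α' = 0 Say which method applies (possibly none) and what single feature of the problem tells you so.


Technique: a linear integrating factor — the unknown enters only to the first power against a nonzero forcing term — the integrating-factor template applies directly.


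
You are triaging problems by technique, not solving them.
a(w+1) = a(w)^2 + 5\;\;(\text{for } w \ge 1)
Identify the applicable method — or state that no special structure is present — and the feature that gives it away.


Technique: no special technique — the recurrence is nonlinear in the sequence values; study it directly, no linear machinery applies.


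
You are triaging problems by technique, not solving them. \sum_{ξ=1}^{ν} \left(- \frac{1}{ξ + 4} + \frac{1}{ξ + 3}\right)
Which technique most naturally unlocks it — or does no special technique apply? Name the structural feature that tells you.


Verdict: telescoping — the generic term is a one-step difference of \frac{1}{ξ + 3}, so partial sums shortcut to endpoint evaluation.


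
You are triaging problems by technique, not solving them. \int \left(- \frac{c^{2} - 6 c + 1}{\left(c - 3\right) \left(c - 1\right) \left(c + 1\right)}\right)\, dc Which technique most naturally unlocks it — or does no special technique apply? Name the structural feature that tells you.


Method: partial fractions — a proper rational integrand whose denominator splits into simpler factors — decompose into partial fractions first.


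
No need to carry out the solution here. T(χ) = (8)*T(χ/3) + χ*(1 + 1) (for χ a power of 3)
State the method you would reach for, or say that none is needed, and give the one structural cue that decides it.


Verdict: the master substitution — the recursive call is at index χ/3 rather than a shift, a divide-and-conquer shape — substituting χ = 3^m linearizes it.


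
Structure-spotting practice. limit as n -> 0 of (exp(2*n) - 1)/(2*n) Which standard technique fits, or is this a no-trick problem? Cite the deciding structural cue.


Verdict: l'Hôpital's rule (0/0) — the 0/0 form at 0 is the signature situation for l'Hôpital's rule. A first-order expansion at the point is an equally standard path; the rule packages it.


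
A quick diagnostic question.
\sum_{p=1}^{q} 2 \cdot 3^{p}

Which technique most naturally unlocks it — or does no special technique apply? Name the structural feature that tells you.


Method: the geometric series formula — each term is 3 times the previous one, so the geometric-series formula applies directly.


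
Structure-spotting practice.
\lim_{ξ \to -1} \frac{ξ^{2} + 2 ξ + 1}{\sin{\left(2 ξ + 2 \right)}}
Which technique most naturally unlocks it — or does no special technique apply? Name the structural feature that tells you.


Verdict: l'Hôpital's rule (0/0) — the 0/0 form at -1 is the signature situation for l'Hôpital's rule. Known elementary limits would finish this too — the rule just bypasses the case analysis.


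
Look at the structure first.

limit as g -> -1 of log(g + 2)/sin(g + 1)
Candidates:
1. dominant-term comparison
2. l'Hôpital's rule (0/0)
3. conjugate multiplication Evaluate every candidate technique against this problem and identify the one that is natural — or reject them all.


Best approach: l'Hôpital's rule (0/0) — plug in -1: top and bottom both hit zero, so differentiate each and retry. The standard small-argument limits would also carry it; the rule is the systematic route.
- dominant-term comparison — no dominant power emerges to decide the limit by degree comparison.
- l'Hôpital's rule (0/0): yes, a natural case for it.
- conjugate multiplication: multiplying by a conjugate would not remove any indeterminacy here.


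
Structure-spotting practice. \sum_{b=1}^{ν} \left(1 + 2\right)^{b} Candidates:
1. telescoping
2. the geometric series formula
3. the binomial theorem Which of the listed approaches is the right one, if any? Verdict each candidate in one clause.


Best approach: the geometric series formula — consecutive terms stand in a fixed index-free ratio — the geometric sum formula closes it.
- telescoping: the terms as presented offer no neighboring cancellation — a telescoping rewrite may exist, but the displayed structure does not hand one over.
- the geometric series formula — yes — fits the structure here.
- the binomial theorem — there is no pair of bases whose matched powers would reassemble into a single binomial power.


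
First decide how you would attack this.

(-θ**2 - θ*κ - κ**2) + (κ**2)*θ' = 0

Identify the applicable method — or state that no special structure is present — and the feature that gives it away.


Diagnosis: the homogeneous substitution — the slope is degree-zero homogeneous: the ratio substitution v = θ/κ collapses it.


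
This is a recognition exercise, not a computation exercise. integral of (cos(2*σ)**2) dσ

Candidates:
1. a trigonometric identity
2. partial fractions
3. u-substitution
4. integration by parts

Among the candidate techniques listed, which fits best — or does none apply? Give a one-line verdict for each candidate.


Diagnosis: a trigonometric identity — cos(2*σ)**2 calls for power reduction: rewrite via double angles before any antiderivative is attempted.
- a trigonometric identity — yes, a natural case for it.
- partial fractions — there is no rational-function structure to decompose.
- u-substitution: no subexpression of the integrand serves as a whole-integral substitution inner — individual terms may offer their own, but none carries its derivative as a factor of the full integrand; a working change of variable would have to be constructed from outside the expression.
- integration by parts: not the natural route: no polynomial-kernel product appears — a recursive parts reduction of the trigonometric product exists, but the identity rewrite is direct.


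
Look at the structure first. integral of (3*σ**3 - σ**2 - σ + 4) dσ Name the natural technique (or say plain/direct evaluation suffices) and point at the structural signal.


Diagnosis: no special technique — scan for structure and find none: constant multiples of powers of σ, integrate directly.


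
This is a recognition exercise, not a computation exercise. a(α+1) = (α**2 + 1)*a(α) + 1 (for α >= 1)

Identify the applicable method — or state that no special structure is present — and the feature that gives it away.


Verdict: a summation factor — rescale the sequence by the product of the weights α**2 + 1 so far — the recurrence collapses to a plain running sum.


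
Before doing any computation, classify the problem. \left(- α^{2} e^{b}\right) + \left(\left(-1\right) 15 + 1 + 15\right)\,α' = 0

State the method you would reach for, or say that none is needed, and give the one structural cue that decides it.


Best approach: separation of variables — a product of single-variable factors, e^{b} and α^{2} — the textbook separable form.


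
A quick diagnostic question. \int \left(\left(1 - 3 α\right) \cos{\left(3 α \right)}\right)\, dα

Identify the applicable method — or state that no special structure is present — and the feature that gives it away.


Method: integration by parts — 1 - 3 α dies after finitely many derivatives while \cos{\left(3 α \right)} cycles under integration — the tabular/parts setup.


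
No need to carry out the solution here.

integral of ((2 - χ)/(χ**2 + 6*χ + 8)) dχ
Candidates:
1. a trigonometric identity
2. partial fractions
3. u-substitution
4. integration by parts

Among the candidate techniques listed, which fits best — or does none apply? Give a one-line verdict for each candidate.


Diagnosis: partial fractions — each factor of χ**2 + 6*χ + 8 owns one elementary piece of the integrand — separate them and integrate piecewise.
- a trigonometric identity: no sine or cosine appears, so there is nothing for a trigonometric identity to act on.
- partial fractions: yes — fits the structure here.
- u-substitution: no subexpression of the integrand pairs with its own derivative as a factor — individual terms may offer their own substitutions, but any change of variable covering the whole integral would have to be constructed from outside the expression.
- integration by parts — no split into a nonconstant polynomial times one of the standard kernels — exp, sine, or cosine of a linear argument, or a logarithm — applies here.


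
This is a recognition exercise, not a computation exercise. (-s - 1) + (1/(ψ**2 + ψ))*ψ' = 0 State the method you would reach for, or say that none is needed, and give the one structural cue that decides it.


Technique: separation of variables — one side of the product carries the independent variable, the other the unknown — the textbook separation shape. A Bernoulli substitution applies to this equation as given; separation takes the same equation in its displayed form.


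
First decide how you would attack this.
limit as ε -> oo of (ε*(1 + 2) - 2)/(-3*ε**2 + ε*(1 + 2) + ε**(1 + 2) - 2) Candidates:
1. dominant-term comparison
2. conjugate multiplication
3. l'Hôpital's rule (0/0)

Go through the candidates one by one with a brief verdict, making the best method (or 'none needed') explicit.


Best approach: dominant-term comparison — growth-rate triage: the leading powers of ε decide the limit, everything else is noise.
- dominant-term comparison: a fit — the right tool for this form.
- conjugate multiplication: no difference of divergent radicals appears, so rationalizing has nothing to cancel.
- l'Hôpital's rule (0/0) — as a single quotient the expression runs to ∞/∞ at the limit point — an at-infinity form of the rule would apply, though the leading-growth comparison is the direct reading.


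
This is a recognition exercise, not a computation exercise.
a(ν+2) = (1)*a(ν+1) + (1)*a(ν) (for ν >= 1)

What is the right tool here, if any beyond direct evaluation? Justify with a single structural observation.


Verdict: the characteristic-root method — because shifting ν leaves the equation's coefficients unchanged, exponential trials reduce it to algebra.


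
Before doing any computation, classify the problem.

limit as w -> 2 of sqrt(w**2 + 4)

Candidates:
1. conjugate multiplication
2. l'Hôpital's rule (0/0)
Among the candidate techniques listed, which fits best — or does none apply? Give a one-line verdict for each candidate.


Verdict: no special technique — the function is continuous at 2; evaluation is itself the limit, no machinery required.
- conjugate multiplication: multiplying by a conjugate would not remove any indeterminacy here.
- l'Hôpital's rule (0/0): substituting the point gives a finite value outright — there is no indeterminate clash to repair.


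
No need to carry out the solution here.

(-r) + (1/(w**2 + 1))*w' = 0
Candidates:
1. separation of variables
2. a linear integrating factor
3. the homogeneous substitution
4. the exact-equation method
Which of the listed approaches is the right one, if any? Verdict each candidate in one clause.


Diagnosis: separation of variables — solved for the derivative, the right side splits multiplicatively into a function of each variable alone — divide and integrate each side.
- separation of variables: yes, a natural case for it.
- a linear integrating factor — the unknown enters nonlinearly (through a power, a denominator, or a transcendental function), which the linear integrating-factor recipe cannot absorb as-is — any repair would come from a preliminary substitution, not the factor.
- the homogeneous substitution: the ratio substitution does not collapse this equation.
- the exact-equation method: any potential here is of the trivial single-variable kind; the exact method earns its name only with genuine cross terms.
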